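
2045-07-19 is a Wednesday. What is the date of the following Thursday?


Current: Wednesday
Target: Thursday
Days ahead: 1

Next Thursday: 2045-07-20


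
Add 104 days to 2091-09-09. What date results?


Start: 2091-09-09, add 104 days
September 2091 has 30 days: 30 - 9 = 21 days to September 30 -> 83 left
October 2091 has 31 days -> 52 left
November 2091 has 30 days -> 22 left
December 2091: 22 <= 31 -> lands on December 22

Result: 2091-12-22


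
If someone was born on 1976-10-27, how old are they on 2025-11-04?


Birth: 1976-10-27
Reference: 2025-11-04
Year difference: 2025 - 1976 = 49

49 years old


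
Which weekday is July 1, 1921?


Target: July 1, 1921
Anchor: Jan 1, 1921. With p = 1921 - 1 = 1920: (p + p//4 - p//100 + p//400) mod 7 = (1920 + 480 - 19 + 4) mod 7 = 2385 mod 7 = 5 -> Saturday (Mon=0 ... Sun=6)
Days before July (Jan-Jun): 181 days
Weekday index = (5 + 181) mod 7 = 4

Friday


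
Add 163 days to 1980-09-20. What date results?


Start: 1980-09-20, add 163 days
September 1980 has 30 days: 30 - 20 = 10 days to September 30 -> 153 left
October 1980 has 31 days -> 122 left
November 1980 has 30 days -> 92 left
December 1980 has 31 days -> 61 left
January 1981 has 31 days -> 30 left
February 1981 has 28 days -> 2 left
March 1981: 2 <= 31 -> lands on March 2

Result: 1981-03-02


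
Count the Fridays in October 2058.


October 2058 has 31 days
Anchor: Jan 1, 2058. With p = 2058 - 1 = 2057: (p + p//4 - p//100 + p//400) mod 7 = (2057 + 514 - 20 + 5) mod 7 = 2556 mod 7 = 1 -> Tuesday (Mon=0 ... Sun=6)
Days before October (Jan-Sep): 273; October 1 index = (1 + 273) mod 7 = 1 -> Tuesday
First Friday is October 4
Fridays: 4, 11, 18, 25

4 Fridays


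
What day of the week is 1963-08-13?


Date: August 13, 1963
Anchor: Jan 1, 1963. With p = 1963 - 1 = 1962: (p + p//4 - p//100 + p//400) mod 7 = (1962 + 490 - 19 + 4) mod 7 = 2437 mod 7 = 1 -> Tuesday (Mon=0 ... Sun=6)
Days before August (Jan-Jul): 212; offset = 212 + 13 - 1 = 224
Weekday index = (1 + 224) mod 7 = 1

Day of the week: Tuesday


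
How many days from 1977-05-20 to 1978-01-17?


From 1977-05-20 to 1978-01-17
1977-05-20: days before May = 31 + 28 + 31 + 30 = 120 (1977 is not a leap year); day of year = 120 + 20 = 140
1978-01-17: day of year = 17
Rest of 1977: 365 - 140 = 225
Total = 225 + 17 = 242

242 days


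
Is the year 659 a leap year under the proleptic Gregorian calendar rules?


Gregorian leap year rule: divisible by 4, but not by 100, unless also by 400.
659 is not divisible by 4 -> not a leap year

No


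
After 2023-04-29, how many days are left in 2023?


Day of year: 119 of 365
Remaining = 365 - 119

246 days


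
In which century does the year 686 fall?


Century = (year - 1) // 100 + 1
= (686 - 1) // 100 + 1
= 685 // 100 + 1
= 6 + 1

7th century


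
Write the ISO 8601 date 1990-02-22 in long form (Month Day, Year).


ISO 1990-02-22 parses as year=1990, month=02, day=22
Month 2 -> February

February 22, 1990


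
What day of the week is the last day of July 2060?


July 2060 has 31 days
Anchor: Jan 1, 2060. With p = 2060 - 1 = 2059: (p + p//4 - p//100 + p//400) mod 7 = (2059 + 514 - 20 + 5) mod 7 = 2558 mod 7 = 3 -> Thursday (Mon=0 ... Sun=6)
Days before July (Jan-Jun): 182; July 1 index = (3 + 182) mod 7 = 3 -> Thursday
Last day offset: 31 - 1 = 30 days
Weekday index = (3 + 30) mod 7 = 5

Saturday, July 31


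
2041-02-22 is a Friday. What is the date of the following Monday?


Current: Friday
Target: Monday
Days ahead: 3

Next Monday: 2041-02-25


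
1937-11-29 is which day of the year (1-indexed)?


Date: November 29, 1937
Days in months 1 through 10: 304
Plus 29 days in November

Day of year: 333


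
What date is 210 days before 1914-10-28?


Start: 1914-10-28, subtract 210 days
Back 28 days from October 28 reaches September 30, 1914 -> 182 left
September 1914 has 30 days -> back to August 31, 1914 -> 152 left
August 1914 has 31 days -> back to July 31, 1914 -> 121 left
July 1914 has 31 days -> back to June 30, 1914 -> 90 left
June 1914 has 30 days -> back to May 31, 1914 -> 60 left
May 1914 has 31 days -> back to April 30, 1914 -> 29 left
April 1914: 30 - 29 = 1 -> lands on April 1

Result: 1914-04-01


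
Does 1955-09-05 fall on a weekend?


Anchor: Jan 1, 1955. With p = 1955 - 1 = 1954: (p + p//4 - p//100 + p//400) mod 7 = (1954 + 488 - 19 + 4) mod 7 = 2427 mod 7 = 5 -> Saturday (Mon=0 ... Sun=6)
Day of year: 248; offset = 247
Weekday index = (5 + 247) mod 7 = 0 -> Monday
Weekend days: Saturday, Sunday

No


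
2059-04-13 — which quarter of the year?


Month: April (month 4)
Q1: Jan-Mar, Q2: Apr-Jun, Q3: Jul-Sep, Q4: Oct-Dec

Q2


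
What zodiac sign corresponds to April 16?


Date: April 16
Conventional tropical zodiac dates: Aries from March 21 onward; Taurus starts April 20
April 16 falls within the Aries range

Aries


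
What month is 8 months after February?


February is month 2
2 + 8 = 10

October


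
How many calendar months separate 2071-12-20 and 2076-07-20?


From December 2071 to July 2076
5 years * 12 = 60 months, minus 5 months = 55

55 months


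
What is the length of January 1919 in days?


January 1919

31 days


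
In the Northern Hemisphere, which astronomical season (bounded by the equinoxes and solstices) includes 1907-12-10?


Date: December 10
Astronomical Autumn (approx.; exact equinox/solstice day varies by year): September 22 to December 20
December 10 falls within the Autumn window

Autumn


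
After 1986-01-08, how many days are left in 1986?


Day of year: 8 of 365
Remaining = 365 - 8

357 days


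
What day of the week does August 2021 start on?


Target: August 1, 2021
Anchor: Jan 1, 2021. With p = 2021 - 1 = 2020: (p + p//4 - p//100 + p//400) mod 7 = (2020 + 505 - 20 + 5) mod 7 = 2510 mod 7 = 4 -> Friday (Mon=0 ... Sun=6)
Days before August (Jan-Jul): 212 days
Weekday index = (4 + 212) mod 7 = 6

Sunday


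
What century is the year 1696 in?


Century = (year - 1) // 100 + 1
= (1696 - 1) // 100 + 1
= 1695 // 100 + 1
= 16 + 1

17th century


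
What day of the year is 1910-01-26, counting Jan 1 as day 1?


Date: January 26, 1910
No months before January
Plus 26 days in January

Day of year: 26


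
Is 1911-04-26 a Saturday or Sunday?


Anchor: Jan 1, 1911. With p = 1911 - 1 = 1910: (p + p//4 - p//100 + p//400) mod 7 = (1910 + 477 - 19 + 4) mod 7 = 2372 mod 7 = 6 -> Sunday (Mon=0 ... Sun=6)
Day of year: 116; offset = 115
Weekday index = (6 + 115) mod 7 = 2 -> Wednesday
Weekend days: Saturday, Sunday

No


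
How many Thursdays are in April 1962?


April 1962 has 30 days
Anchor: Jan 1, 1962. With p = 1962 - 1 = 1961: (p + p//4 - p//100 + p//400) mod 7 = (1961 + 490 - 19 + 4) mod 7 = 2436 mod 7 = 0 -> Monday (Mon=0 ... Sun=6)
Days before April (Jan-Mar): 90; April 1 index = (0 + 90) mod 7 = 6 -> Sunday
First Thursday is April 5
Thursdays: 5, 12, 19, 26

4 Thursdays


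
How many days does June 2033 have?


June 2033

30 days


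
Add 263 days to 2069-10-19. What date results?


Start: 2069-10-19, add 263 days
October 2069 has 31 days: 31 - 19 = 12 days to October 31 -> 251 left
November 2069 has 30 days -> 221 left
December 2069 has 31 days -> 190 left
January 2070 has 31 days -> 159 left
February 2070 has 28 days -> 131 left
March 2070 has 31 days -> 100 left
April 2070 has 30 days -> 70 left
May 2070 has 31 days -> 39 left
June 2070 has 30 days -> 9 left
July 2070: 9 <= 31 -> lands on July 9

Result: 2070-07-09


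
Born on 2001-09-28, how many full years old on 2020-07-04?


Birth: 2001-09-28
Reference: 2020-07-04
Year difference: 2020 - 2001 = 19
Birthday not yet reached in 2020, subtract 1

18 years old


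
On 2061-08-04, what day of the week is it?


Date: August 4, 2061
Anchor: Jan 1, 2061. With p = 2061 - 1 = 2060: (p + p//4 - p//100 + p//400) mod 7 = (2060 + 515 - 20 + 5) mod 7 = 2560 mod 7 = 5 -> Saturday (Mon=0 ... Sun=6)
Days before August (Jan-Jul): 212; offset = 212 + 4 - 1 = 215
Weekday index = (5 + 215) mod 7 = 3

Day of the week: Thursday


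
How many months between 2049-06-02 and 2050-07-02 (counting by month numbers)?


From June 2049 to July 2050
1 year * 12 = 12 months, plus 1 month = 13

13 months


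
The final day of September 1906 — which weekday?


September 1906 has 30 days
Anchor: Jan 1, 1906. With p = 1906 - 1 = 1905: (p + p//4 - p//100 + p//400) mod 7 = (1905 + 476 - 19 + 4) mod 7 = 2366 mod 7 = 0 -> Monday (Mon=0 ... Sun=6)
Days before September (Jan-Aug): 243; September 1 index = (0 + 243) mod 7 = 5 -> Saturday
Last day offset: 30 - 1 = 29 days
Weekday index = (5 + 29) mod 7 = 6

Sunday, September 30


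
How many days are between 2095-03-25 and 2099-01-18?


From 2095-03-25 to 2099-01-18
2095-03-25: days before March = 31 + 28 = 59 (2095 is not a leap year); day of year = 59 + 25 = 84
2099-01-18: day of year = 18
Rest of 2095: 365 - 84 = 281
Full years 2096 (366), 2097 (365), 2098 (365): 1096
Total = 281 + 1096 + 18 = 1395

1395 days


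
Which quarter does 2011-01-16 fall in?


Month: January (month 1)
Q1: Jan-Mar, Q2: Apr-Jun, Q3: Jul-Sep, Q4: Oct-Dec

Q1


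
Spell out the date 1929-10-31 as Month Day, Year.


ISO 1929-10-31 parses as year=1929, month=10, day=31
Month 10 -> October

October 31, 1929


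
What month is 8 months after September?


September is month 9
9 + 8 = 17; wrap: 17 - 12 = 5

May


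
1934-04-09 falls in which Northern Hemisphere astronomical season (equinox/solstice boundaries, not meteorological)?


Date: April 9
Astronomical Spring (approx.; exact equinox/solstice day varies by year): March 20 to June 20
April 9 falls within the Spring window

Spring


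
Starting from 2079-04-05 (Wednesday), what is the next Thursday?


Current: Wednesday
Target: Thursday
Days ahead: 1

Next Thursday: 2079-04-06


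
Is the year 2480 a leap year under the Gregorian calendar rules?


Gregorian leap year rule: divisible by 4, but not by 100, unless also by 400.
2480 is divisible by 4 but not 100 -> leap year

Yes


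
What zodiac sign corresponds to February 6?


Date: February 6
Conventional tropical zodiac dates: Aquarius from January 20 onward; Pisces starts February 19
February 6 falls within the Aquarius range

Aquarius


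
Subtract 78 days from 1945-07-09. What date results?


Start: 1945-07-09, subtract 78 days
Back 9 days from July 9 reaches June 30, 1945 -> 69 left
June 1945 has 30 days -> back to May 31, 1945 -> 39 left
May 1945 has 31 days -> back to April 30, 1945 -> 8 left
April 1945: 30 - 8 = 22 -> lands on April 22

Result: 1945-04-22


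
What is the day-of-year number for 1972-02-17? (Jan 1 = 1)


Date: February 17, 1972
Days in months 1 through 1: 31
Plus 17 days in February

Day of year: 48


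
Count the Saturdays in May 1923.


May 1923 has 31 days
Anchor: Jan 1, 1923. With p = 1923 - 1 = 1922: (p + p//4 - p//100 + p//400) mod 7 = (1922 + 480 - 19 + 4) mod 7 = 2387 mod 7 = 0 -> Monday (Mon=0 ... Sun=6)
Days before May (Jan-Apr): 120; May 1 index = (0 + 120) mod 7 = 1 -> Tuesday
First Saturday is May 5
Saturdays: 5, 12, 19, 26

4 Saturdays


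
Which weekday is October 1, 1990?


Target: October 1, 1990
Anchor: Jan 1, 1990. With p = 1990 - 1 = 1989: (p + p//4 - p//100 + p//400) mod 7 = (1989 + 497 - 19 + 4) mod 7 = 2471 mod 7 = 0 -> Monday (Mon=0 ... Sun=6)
Days before October (Jan-Sep): 273 days
Weekday index = (0 + 273) mod 7 = 0

Monday


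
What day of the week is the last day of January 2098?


January 2098 has 31 days
Anchor: Jan 1, 2098. With p = 2098 - 1 = 2097: (p + p//4 - p//100 + p//400) mod 7 = (2097 + 524 - 20 + 5) mod 7 = 2606 mod 7 = 2 -> Wednesday (Mon=0 ... Sun=6)
January 1 is the anchor itself -> Wednesday
Last day offset: 31 - 1 = 30 days
Weekday index = (2 + 30) mod 7 = 4

Friday, January 31


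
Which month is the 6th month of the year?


Month 6 of 12

June


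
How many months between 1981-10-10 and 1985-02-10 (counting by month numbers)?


From October 1981 to February 1985
4 years * 12 = 48 months, minus 8 months = 40

40 months


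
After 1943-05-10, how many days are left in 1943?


Day of year: 130 of 365
Remaining = 365 - 130

235 days


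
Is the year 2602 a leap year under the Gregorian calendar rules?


Gregorian leap year rule: divisible by 4, but not by 100, unless also by 400.
2602 is not divisible by 4 -> not a leap year

No


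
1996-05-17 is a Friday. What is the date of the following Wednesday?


Current: Friday
Target: Wednesday
Days ahead: 5

Next Wednesday: 1996-05-22


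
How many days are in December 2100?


December 2100

31 days


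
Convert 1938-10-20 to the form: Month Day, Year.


ISO 1938-10-20 parses as year=1938, month=10, day=20
Month 10 -> October

October 20, 1938


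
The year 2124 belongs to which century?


Century = (year - 1) // 100 + 1
= (2124 - 1) // 100 + 1
= 2123 // 100 + 1
= 21 + 1

22nd century


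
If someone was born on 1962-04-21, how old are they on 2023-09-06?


Birth: 1962-04-21
Reference: 2023-09-06
Year difference: 2023 - 1962 = 61

61 years old


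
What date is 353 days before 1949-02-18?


Start: 1949-02-18, subtract 353 days
Back 18 days from February 18 reaches January 31, 1949 -> 335 left
January 1949 has 31 days -> back to December 31, 1948 -> 304 left
December 1948 has 31 days -> back to November 30, 1948 -> 273 left
November 1948 has 30 days -> back to October 31, 1948 -> 243 left
October 1948 has 31 days -> back to September 30, 1948 -> 212 left
September 1948 has 30 days -> back to August 31, 1948 -> 182 left
August 1948 has 31 days -> back to July 31, 1948 -> 151 left
July 1948 has 31 days -> back to June 30, 1948 -> 120 left
June 1948 has 30 days -> back to May 31, 1948 -> 90 left
May 1948 has 31 days -> back to April 30, 1948 -> 59 left
April 1948 has 30 days -> back to March 31, 1948 -> 29 left
March 1948: 31 - 29 = 2 -> lands on March 2

Result: 1948-03-02


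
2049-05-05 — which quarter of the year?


Month: May (month 5)
Q1: Jan-Mar, Q2: Apr-Jun, Q3: Jul-Sep, Q4: Oct-Dec

Q2


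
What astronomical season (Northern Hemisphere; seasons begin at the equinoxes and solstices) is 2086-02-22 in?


Date: February 22
Astronomical Winter (approx.; exact equinox/solstice day varies by year): December 21 to March 19
February 22 falls within the Winter window

Winter


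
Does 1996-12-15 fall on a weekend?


Anchor: Jan 1, 1996. With p = 1996 - 1 = 1995: (p + p//4 - p//100 + p//400) mod 7 = (1995 + 498 - 19 + 4) mod 7 = 2478 mod 7 = 0 -> Monday (Mon=0 ... Sun=6)
Day of year: 350; offset = 349
Weekday index = (0 + 349) mod 7 = 6 -> Sunday
Weekend days: Saturday, Sunday

Yes


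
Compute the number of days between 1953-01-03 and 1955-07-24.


From 1953-01-03 to 1955-07-24
1953-01-03: day of year = 3
1955-07-24: days before July = 31 + 28 + 31 + 30 + 31 + 30 = 181 (1955 is not a leap year); day of year = 181 + 24 = 205
Rest of 1953: 365 - 3 = 362
Full years 1954 (365): 365
Total = 362 + 365 + 205 = 932

932 days


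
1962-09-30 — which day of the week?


Date: September 30, 1962
Anchor: Jan 1, 1962. With p = 1962 - 1 = 1961: (p + p//4 - p//100 + p//400) mod 7 = (1961 + 490 - 19 + 4) mod 7 = 2436 mod 7 = 0 -> Monday (Mon=0 ... Sun=6)
Days before September (Jan-Aug): 243; offset = 243 + 30 - 1 = 272
Weekday index = (0 + 272) mod 7 = 6

Day of the week: Sunday


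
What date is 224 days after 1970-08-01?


Start: 1970-08-01, add 224 days
August 1970 has 31 days: 31 - 1 = 30 days to August 31 -> 194 left
September 1970 has 30 days -> 164 left
October 1970 has 31 days -> 133 left
November 1970 has 30 days -> 103 left
December 1970 has 31 days -> 72 left
January 1971 has 31 days -> 41 left
February 1971 has 28 days -> 13 left
March 1971: 13 <= 31 -> lands on March 13

Result: 1971-03-13


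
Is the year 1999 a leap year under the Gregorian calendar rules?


Gregorian leap year rule: divisible by 4, but not by 100, unless also by 400.
1999 is not divisible by 4 -> not a leap year

No


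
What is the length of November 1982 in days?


November 1982

30 days


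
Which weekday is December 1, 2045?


Target: December 1, 2045
Anchor: Jan 1, 2045. With p = 2045 - 1 = 2044: (p + p//4 - p//100 + p//400) mod 7 = (2044 + 511 - 20 + 5) mod 7 = 2540 mod 7 = 6 -> Sunday (Mon=0 ... Sun=6)
Days before December (Jan-Nov): 334 days
Weekday index = (6 + 334) mod 7 = 4

Friday


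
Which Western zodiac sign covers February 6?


Date: February 6
Conventional tropical zodiac dates: Aquarius from January 20 onward; Pisces starts February 19
February 6 falls within the Aquarius range

Aquarius


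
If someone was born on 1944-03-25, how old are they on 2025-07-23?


Birth: 1944-03-25
Reference: 2025-07-23
Year difference: 2025 - 1944 = 81

81 years old


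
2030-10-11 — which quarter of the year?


Month: October (month 10)
Q1: Jan-Mar, Q2: Apr-Jun, Q3: Jul-Sep, Q4: Oct-Dec

Q4


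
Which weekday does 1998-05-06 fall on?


Date: May 6, 1998
Anchor: Jan 1, 1998. With p = 1998 - 1 = 1997: (p + p//4 - p//100 + p//400) mod 7 = (1997 + 499 - 19 + 4) mod 7 = 2481 mod 7 = 3 -> Thursday (Mon=0 ... Sun=6)
Days before May (Jan-Apr): 120; offset = 120 + 6 - 1 = 125
Weekday index = (3 + 125) mod 7 = 2

Day of the week: Wednesday


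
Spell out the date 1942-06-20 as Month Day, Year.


ISO 1942-06-20 parses as year=1942, month=06, day=20
Month 6 -> June

June 20, 1942


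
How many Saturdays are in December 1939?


December 1939 has 31 days
Anchor: Jan 1, 1939. With p = 1939 - 1 = 1938: (p + p//4 - p//100 + p//400) mod 7 = (1938 + 484 - 19 + 4) mod 7 = 2407 mod 7 = 6 -> Sunday (Mon=0 ... Sun=6)
Days before December (Jan-Nov): 334; December 1 index = (6 + 334) mod 7 = 4 -> Friday
First Saturday is December 2
Saturdays: 2, 9, 16, 23, 30

5 Saturdays


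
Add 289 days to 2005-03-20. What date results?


Start: 2005-03-20, add 289 days
March 2005 has 31 days: 31 - 20 = 11 days to March 31 -> 278 left
April 2005 has 30 days -> 248 left
May 2005 has 31 days -> 217 left
June 2005 has 30 days -> 187 left
July 2005 has 31 days -> 156 left
August 2005 has 31 days -> 125 left
September 2005 has 30 days -> 95 left
October 2005 has 31 days -> 64 left
November 2005 has 30 days -> 34 left
December 2005 has 31 days -> 3 left
January 2006: 3 <= 31 -> lands on January 3

Result: 2006-01-03


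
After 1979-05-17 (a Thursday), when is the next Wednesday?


Current: Thursday
Target: Wednesday
Days ahead: 6

Next Wednesday: 1979-05-23


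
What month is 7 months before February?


February is month 2
2 - 7 = -5; wrap: -5 + 12 = 7

July


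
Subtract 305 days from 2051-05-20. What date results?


Start: 2051-05-20, subtract 305 days
Back 20 days from May 20 reaches April 30, 2051 -> 285 left
April 2051 has 30 days -> back to March 31, 2051 -> 255 left
March 2051 has 31 days -> back to February 28, 2051 -> 224 left
February 2051 has 28 days -> back to January 31, 2051 -> 196 left
January 2051 has 31 days -> back to December 31, 2050 -> 165 left
December 2050 has 31 days -> back to November 30, 2050 -> 134 left
November 2050 has 30 days -> back to October 31, 2050 -> 104 left
October 2050 has 31 days -> back to September 30, 2050 -> 73 left
September 2050 has 30 days -> back to August 31, 2050 -> 43 left
August 2050 has 31 days -> back to July 31, 2050 -> 12 left
July 2050: 31 - 12 = 19 -> lands on July 19

Result: 2050-07-19


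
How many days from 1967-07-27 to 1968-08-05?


From 1967-07-27 to 1968-08-05
1967-07-27: days before July = 31 + 28 + 31 + 30 + 31 + 30 = 181 (1967 is not a leap year); day of year = 181 + 27 = 208
1968-08-05: days before August = 31 + 29 + 31 + 30 + 31 + 30 + 31 = 213 (1968 is a leap year); day of year = 213 + 5 = 218
Rest of 1967: 365 - 208 = 157
Total = 157 + 218 = 375

375 days


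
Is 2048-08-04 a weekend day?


Anchor: Jan 1, 2048. With p = 2048 - 1 = 2047: (p + p//4 - p//100 + p//400) mod 7 = (2047 + 511 - 20 + 5) mod 7 = 2543 mod 7 = 2 -> Wednesday (Mon=0 ... Sun=6)
Day of year: 217; offset = 216
Weekday index = (2 + 216) mod 7 = 1 -> Tuesday
Weekend days: Saturday, Sunday

No


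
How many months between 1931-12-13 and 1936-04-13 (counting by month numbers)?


From December 1931 to April 1936
5 years * 12 = 60 months, minus 8 months = 52

52 months


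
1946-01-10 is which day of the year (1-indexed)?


Date: January 10, 1946
No months before January
Plus 10 days in January

Day of year: 10


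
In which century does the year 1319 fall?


Century = (year - 1) // 100 + 1
= (1319 - 1) // 100 + 1
= 1318 // 100 + 1
= 13 + 1

14th century


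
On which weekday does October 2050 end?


October 2050 has 31 days
Anchor: Jan 1, 2050. With p = 2050 - 1 = 2049: (p + p//4 - p//100 + p//400) mod 7 = (2049 + 512 - 20 + 5) mod 7 = 2546 mod 7 = 5 -> Saturday (Mon=0 ... Sun=6)
Days before October (Jan-Sep): 273; October 1 index = (5 + 273) mod 7 = 5 -> Saturday
Last day offset: 31 - 1 = 30 days
Weekday index = (5 + 30) mod 7 = 0

Monday, October 31


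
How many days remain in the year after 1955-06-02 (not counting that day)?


Day of year: 153 of 365
Remaining = 365 - 153

212 days


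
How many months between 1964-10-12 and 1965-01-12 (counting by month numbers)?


From October 1964 to January 1965
1 year * 12 = 12 months, minus 9 months = 3

3 months


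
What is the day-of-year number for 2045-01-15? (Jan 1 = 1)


Date: January 15, 2045
No months before January
Plus 15 days in January

Day of year: 15


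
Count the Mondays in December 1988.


December 1988 has 31 days
Anchor: Jan 1, 1988. With p = 1988 - 1 = 1987: (p + p//4 - p//100 + p//400) mod 7 = (1987 + 496 - 19 + 4) mod 7 = 2468 mod 7 = 4 -> Friday (Mon=0 ... Sun=6)
Days before December (Jan-Nov): 335; December 1 index = (4 + 335) mod 7 = 3 -> Thursday
First Monday is December 5
Mondays: 5, 12, 19, 26

4 Mondays


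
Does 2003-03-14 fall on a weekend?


Anchor: Jan 1, 2003. With p = 2003 - 1 = 2002: (p + p//4 - p//100 + p//400) mod 7 = (2002 + 500 - 20 + 5) mod 7 = 2487 mod 7 = 2 -> Wednesday (Mon=0 ... Sun=6)
Day of year: 73; offset = 72
Weekday index = (2 + 72) mod 7 = 4 -> Friday
Weekend days: Saturday, Sunday

No


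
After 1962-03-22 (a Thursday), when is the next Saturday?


Current: Thursday
Target: Saturday
Days ahead: 2

Next Saturday: 1962-03-24


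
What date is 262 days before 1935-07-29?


Start: 1935-07-29, subtract 262 days
Back 29 days from July 29 reaches June 30, 1935 -> 233 left
June 1935 has 30 days -> back to May 31, 1935 -> 203 left
May 1935 has 31 days -> back to April 30, 1935 -> 172 left
April 1935 has 30 days -> back to March 31, 1935 -> 142 left
March 1935 has 31 days -> back to February 28, 1935 -> 111 left
February 1935 has 28 days -> back to January 31, 1935 -> 83 left
January 1935 has 31 days -> back to December 31, 1934 -> 52 left
December 1934 has 31 days -> back to November 30, 1934 -> 21 left
November 1934: 30 - 21 = 9 -> lands on November 9

Result: 1934-11-09


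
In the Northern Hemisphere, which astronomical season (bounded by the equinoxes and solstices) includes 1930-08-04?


Date: August 4
Astronomical Summer (approx.; exact equinox/solstice day varies by year): June 21 to September 21
August 4 falls within the Summer window

Summer


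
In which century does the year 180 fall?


Century = (year - 1) // 100 + 1
= (180 - 1) // 100 + 1
= 179 // 100 + 1
= 1 + 1

2nd century


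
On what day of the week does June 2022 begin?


Target: June 1, 2022
Anchor: Jan 1, 2022. With p = 2022 - 1 = 2021: (p + p//4 - p//100 + p//400) mod 7 = (2021 + 505 - 20 + 5) mod 7 = 2511 mod 7 = 5 -> Saturday (Mon=0 ... Sun=6)
Days before June (Jan-May): 151 days
Weekday index = (5 + 151) mod 7 = 2

Wednesday


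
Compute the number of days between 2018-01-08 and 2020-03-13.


From 2018-01-08 to 2020-03-13
2018-01-08: day of year = 8
2020-03-13: days before March = 31 + 29 = 60 (2020 is a leap year); day of year = 60 + 13 = 73
Rest of 2018: 365 - 8 = 357
Full years 2019 (365): 365
Total = 357 + 365 + 73 = 795

795 days


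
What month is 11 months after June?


June is month 6
6 + 11 = 17; wrap: 17 - 12 = 5

May


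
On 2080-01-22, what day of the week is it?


Date: January 22, 2080
Anchor: Jan 1, 2080. With p = 2080 - 1 = 2079: (p + p//4 - p//100 + p//400) mod 7 = (2079 + 519 - 20 + 5) mod 7 = 2583 mod 7 = 0 -> Monday (Mon=0 ... Sun=6)
Days into year = 22 - 1 = 21
Weekday index = (0 + 21) mod 7 = 0

Day of the week: Monday


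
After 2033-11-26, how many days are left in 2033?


Day of year: 330 of 365
Remaining = 365 - 330

35 days


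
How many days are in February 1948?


February 1948 (leap year: yes)

29 days


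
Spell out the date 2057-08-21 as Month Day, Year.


ISO 2057-08-21 parses as year=2057, month=08, day=21
Month 8 -> August

August 21, 2057


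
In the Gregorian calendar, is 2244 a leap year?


Gregorian leap year rule: divisible by 4, but not by 100, unless also by 400.
2244 is divisible by 4 but not 100 -> leap year

Yes


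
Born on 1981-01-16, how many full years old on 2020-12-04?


Birth: 1981-01-16
Reference: 2020-12-04
Year difference: 2020 - 1981 = 39

39 years old


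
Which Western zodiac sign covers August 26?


Date: August 26
Conventional tropical zodiac dates: Virgo from August 23 onward; Libra starts September 23
August 26 falls within the Virgo range

Virgo


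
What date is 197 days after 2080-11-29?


Start: 2080-11-29, add 197 days
November 2080 has 30 days: 30 - 29 = 1 day to November 30 -> 196 left
December 2080 has 31 days -> 165 left
January 2081 has 31 days -> 134 left
February 2081 has 28 days -> 106 left
March 2081 has 31 days -> 75 left
April 2081 has 30 days -> 45 left
May 2081 has 31 days -> 14 left
June 2081: 14 <= 30 -> lands on June 14

Result: 2081-06-14


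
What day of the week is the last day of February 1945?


February 1945 has 28 days
Anchor: Jan 1, 1945. With p = 1945 - 1 = 1944: (p + p//4 - p//100 + p//400) mod 7 = (1944 + 486 - 19 + 4) mod 7 = 2415 mod 7 = 0 -> Monday (Mon=0 ... Sun=6)
Days before February (Jan): 31; February 1 index = (0 + 31) mod 7 = 3 -> Thursday
Last day offset: 28 - 1 = 27 days
Weekday index = (3 + 27) mod 7 = 2

Wednesday, February 28


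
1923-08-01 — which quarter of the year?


Month: August (month 8)
Q1: Jan-Mar, Q2: Apr-Jun, Q3: Jul-Sep, Q4: Oct-Dec

Q3


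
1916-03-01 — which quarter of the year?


Month: March (month 3)
Q1: Jan-Mar, Q2: Apr-Jun, Q3: Jul-Sep, Q4: Oct-Dec

Q1


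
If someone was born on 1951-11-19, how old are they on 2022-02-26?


Birth: 1951-11-19
Reference: 2022-02-26
Year difference: 2022 - 1951 = 71
Birthday not yet reached in 2022, subtract 1

70 years old


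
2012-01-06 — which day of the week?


Date: January 6, 2012
Anchor: Jan 1, 2012. With p = 2012 - 1 = 2011: (p + p//4 - p//100 + p//400) mod 7 = (2011 + 502 - 20 + 5) mod 7 = 2498 mod 7 = 6 -> Sunday (Mon=0 ... Sun=6)
Days into year = 6 - 1 = 5
Weekday index = (6 + 5) mod 7 = 4

Day of the week: Friday


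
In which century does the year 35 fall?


Century = (year - 1) // 100 + 1
= (35 - 1) // 100 + 1
= 34 // 100 + 1
= 0 + 1

1st century


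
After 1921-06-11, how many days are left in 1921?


Day of year: 162 of 365
Remaining = 365 - 162

203 days


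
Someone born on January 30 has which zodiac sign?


Date: January 30
Conventional tropical zodiac dates: Aquarius from January 20 onward; Pisces starts February 19
January 30 falls within the Aquarius range

Aquarius


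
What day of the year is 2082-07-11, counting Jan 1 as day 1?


Date: July 11, 2082
Days in months 1 through 6: 181
Plus 11 days in July

Day of year: 192


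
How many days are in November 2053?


November 2053

30 days


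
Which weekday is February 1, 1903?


Target: February 1, 1903
Anchor: Jan 1, 1903. With p = 1903 - 1 = 1902: (p + p//4 - p//100 + p//400) mod 7 = (1902 + 475 - 19 + 4) mod 7 = 2362 mod 7 = 3 -> Thursday (Mon=0 ... Sun=6)
Days before February (Jan): 31 days
Weekday index = (3 + 31) mod 7 = 6

Sunday


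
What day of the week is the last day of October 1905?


October 1905 has 31 days
Anchor: Jan 1, 1905. With p = 1905 - 1 = 1904: (p + p//4 - p//100 + p//400) mod 7 = (1904 + 476 - 19 + 4) mod 7 = 2365 mod 7 = 6 -> Sunday (Mon=0 ... Sun=6)
Days before October (Jan-Sep): 273; October 1 index = (6 + 273) mod 7 = 6 -> Sunday
Last day offset: 31 - 1 = 30 days
Weekday index = (6 + 30) mod 7 = 1

Tuesday, October 31


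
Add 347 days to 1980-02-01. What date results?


Start: 1980-02-01, add 347 days
February 1980 has 29 days: 29 - 1 = 28 days to February 29 -> 319 left
March 1980 has 31 days -> 288 left
April 1980 has 30 days -> 258 left
May 1980 has 31 days -> 227 left
June 1980 has 30 days -> 197 left
July 1980 has 31 days -> 166 left
August 1980 has 31 days -> 135 left
September 1980 has 30 days -> 105 left
October 1980 has 31 days -> 74 left
November 1980 has 30 days -> 44 left
December 1980 has 31 days -> 13 left
January 1981: 13 <= 31 -> lands on January 13

Result: 1981-01-13


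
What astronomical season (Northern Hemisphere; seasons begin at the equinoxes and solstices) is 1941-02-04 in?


Date: February 4
Astronomical Winter (approx.; exact equinox/solstice day varies by year): December 21 to March 19
February 4 falls within the Winter window

Winter


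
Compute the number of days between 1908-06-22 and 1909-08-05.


From 1908-06-22 to 1909-08-05
1908-06-22: days before June = 31 + 29 + 31 + 30 + 31 = 152 (1908 is a leap year); day of year = 152 + 22 = 174
1909-08-05: days before August = 31 + 28 + 31 + 30 + 31 + 30 + 31 = 212 (1909 is not a leap year); day of year = 212 + 5 = 217
Rest of 1908: 366 - 174 = 192
Total = 192 + 217 = 409

409 days


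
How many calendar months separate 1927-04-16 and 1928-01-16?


From April 1927 to January 1928
1 year * 12 = 12 months, minus 3 months = 9

9 months


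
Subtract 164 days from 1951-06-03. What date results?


Start: 1951-06-03, subtract 164 days
Back 3 days from June 3 reaches May 31, 1951 -> 161 left
May 1951 has 31 days -> back to April 30, 1951 -> 130 left
April 1951 has 30 days -> back to March 31, 1951 -> 100 left
March 1951 has 31 days -> back to February 28, 1951 -> 69 left
February 1951 has 28 days -> back to January 31, 1951 -> 41 left
January 1951 has 31 days -> back to December 31, 1950 -> 10 left
December 1950: 31 - 10 = 21 -> lands on December 21

Result: 1950-12-21


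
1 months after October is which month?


October is month 10
10 + 1 = 11

November


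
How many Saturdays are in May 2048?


May 2048 has 31 days
Anchor: Jan 1, 2048. With p = 2048 - 1 = 2047: (p + p//4 - p//100 + p//400) mod 7 = (2047 + 511 - 20 + 5) mod 7 = 2543 mod 7 = 2 -> Wednesday (Mon=0 ... Sun=6)
Days before May (Jan-Apr): 121; May 1 index = (2 + 121) mod 7 = 4 -> Friday
First Saturday is May 2
Saturdays: 2, 9, 16, 23, 30

5 Saturdays


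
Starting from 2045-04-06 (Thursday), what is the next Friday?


Current: Thursday
Target: Friday
Days ahead: 1

Next Friday: 2045-04-07


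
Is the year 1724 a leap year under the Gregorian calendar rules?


Gregorian leap year rule: divisible by 4, but not by 100, unless also by 400.
1724 is divisible by 4 but not 100 -> leap year

Yes


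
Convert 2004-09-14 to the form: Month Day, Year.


ISO 2004-09-14 parses as year=2004, month=09, day=14
Month 9 -> September

September 14, 2004


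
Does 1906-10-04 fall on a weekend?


Anchor: Jan 1, 1906. With p = 1906 - 1 = 1905: (p + p//4 - p//100 + p//400) mod 7 = (1905 + 476 - 19 + 4) mod 7 = 2366 mod 7 = 0 -> Monday (Mon=0 ... Sun=6)
Day of year: 277; offset = 276
Weekday index = (0 + 276) mod 7 = 3 -> Thursday
Weekend days: Saturday, Sunday

No


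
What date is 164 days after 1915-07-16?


Start: 1915-07-16, add 164 days
July 1915 has 31 days: 31 - 16 = 15 days to July 31 -> 149 left
August 1915 has 31 days -> 118 left
September 1915 has 30 days -> 88 left
October 1915 has 31 days -> 57 left
November 1915 has 30 days -> 27 left
December 1915: 27 <= 31 -> lands on December 27

Result: 1915-12-27


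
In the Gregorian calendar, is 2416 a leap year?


Gregorian leap year rule: divisible by 4, but not by 100, unless also by 400.
2416 is divisible by 4 but not 100 -> leap year

Yes


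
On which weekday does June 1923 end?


June 1923 has 30 days
Anchor: Jan 1, 1923. With p = 1923 - 1 = 1922: (p + p//4 - p//100 + p//400) mod 7 = (1922 + 480 - 19 + 4) mod 7 = 2387 mod 7 = 0 -> Monday (Mon=0 ... Sun=6)
Days before June (Jan-May): 151; June 1 index = (0 + 151) mod 7 = 4 -> Friday
Last day offset: 30 - 1 = 29 days
Weekday index = (4 + 29) mod 7 = 5

Saturday, June 30


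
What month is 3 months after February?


February is month 2
2 + 3 = 5

May


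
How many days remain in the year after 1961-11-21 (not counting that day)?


Day of year: 325 of 365
Remaining = 365 - 325

40 days


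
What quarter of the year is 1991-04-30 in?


Month: April (month 4)
Q1: Jan-Mar, Q2: Apr-Jun, Q3: Jul-Sep, Q4: Oct-Dec

Q2


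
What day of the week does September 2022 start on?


Target: September 1, 2022
Anchor: Jan 1, 2022. With p = 2022 - 1 = 2021: (p + p//4 - p//100 + p//400) mod 7 = (2021 + 505 - 20 + 5) mod 7 = 2511 mod 7 = 5 -> Saturday (Mon=0 ... Sun=6)
Days before September (Jan-Aug): 243 days
Weekday index = (5 + 243) mod 7 = 3

Thursday


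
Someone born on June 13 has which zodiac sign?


Date: June 13
Conventional tropical zodiac dates: Gemini from May 21 onward; Cancer starts June 21
June 13 falls within the Gemini range

Gemini


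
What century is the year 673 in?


Century = (year - 1) // 100 + 1
= (673 - 1) // 100 + 1
= 672 // 100 + 1
= 6 + 1

7th century


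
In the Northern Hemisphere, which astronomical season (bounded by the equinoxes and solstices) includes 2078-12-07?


Date: December 7
Astronomical Autumn (approx.; exact equinox/solstice day varies by year): September 22 to December 20
December 7 falls within the Autumn window

Autumn


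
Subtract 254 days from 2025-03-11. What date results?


Start: 2025-03-11, subtract 254 days
Back 11 days from March 11 reaches February 28, 2025 -> 243 left
February 2025 has 28 days -> back to January 31, 2025 -> 215 left
January 2025 has 31 days -> back to December 31, 2024 -> 184 left
December 2024 has 31 days -> back to November 30, 2024 -> 153 left
November 2024 has 30 days -> back to October 31, 2024 -> 123 left
October 2024 has 31 days -> back to September 30, 2024 -> 92 left
September 2024 has 30 days -> back to August 31, 2024 -> 62 left
August 2024 has 31 days -> back to July 31, 2024 -> 31 left
July 2024 has 31 days -> back to June 30, 2024 -> 0 left
June 2024: 30 - 0 = 30 -> lands on June 30

Result: 2024-06-30


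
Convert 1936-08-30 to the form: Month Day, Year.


ISO 1936-08-30 parses as year=1936, month=08, day=30
Month 8 -> August

August 30, 1936


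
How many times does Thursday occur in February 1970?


February 1970 has 28 days
Anchor: Jan 1, 1970. With p = 1970 - 1 = 1969: (p + p//4 - p//100 + p//400) mod 7 = (1969 + 492 - 19 + 4) mod 7 = 2446 mod 7 = 3 -> Thursday (Mon=0 ... Sun=6)
Days before February (Jan): 31; February 1 index = (3 + 31) mod 7 = 6 -> Sunday
First Thursday is February 5
Thursdays: 5, 12, 19, 26

4 Thursdays


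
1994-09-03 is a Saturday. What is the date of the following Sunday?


Current: Saturday
Target: Sunday
Days ahead: 1

Next Sunday: 1994-09-04


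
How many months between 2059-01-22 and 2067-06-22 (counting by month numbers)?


From January 2059 to June 2067
8 years * 12 = 96 months, plus 5 months = 101

101 months


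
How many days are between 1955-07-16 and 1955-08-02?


From 1955-07-16 to 1955-08-02
1955-07-16: days before July = 31 + 28 + 31 + 30 + 31 + 30 = 181 (1955 is not a leap year); day of year = 181 + 16 = 197
1955-08-02: days before August = 31 + 28 + 31 + 30 + 31 + 30 + 31 = 212 (1955 is not a leap year); day of year = 212 + 2 = 214
Same year: 214 - 197 = 17

17 days


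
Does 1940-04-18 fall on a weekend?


Anchor: Jan 1, 1940. With p = 1940 - 1 = 1939: (p + p//4 - p//100 + p//400) mod 7 = (1939 + 484 - 19 + 4) mod 7 = 2408 mod 7 = 0 -> Monday (Mon=0 ... Sun=6)
Day of year: 109; offset = 108
Weekday index = (0 + 108) mod 7 = 3 -> Thursday
Weekend days: Saturday, Sunday

No


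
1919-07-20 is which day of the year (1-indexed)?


Date: July 20, 1919
Days in months 1 through 6: 181
Plus 20 days in July

Day of year: 201


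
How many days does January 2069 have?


January 2069

31 days


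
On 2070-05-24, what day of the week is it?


Date: May 24, 2070
Anchor: Jan 1, 2070. With p = 2070 - 1 = 2069: (p + p//4 - p//100 + p//400) mod 7 = (2069 + 517 - 20 + 5) mod 7 = 2571 mod 7 = 2 -> Wednesday (Mon=0 ... Sun=6)
Days before May (Jan-Apr): 120; offset = 120 + 24 - 1 = 143
Weekday index = (2 + 143) mod 7 = 5

Day of the week: Saturday


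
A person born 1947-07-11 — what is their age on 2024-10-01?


Birth: 1947-07-11
Reference: 2024-10-01
Year difference: 2024 - 1947 = 77

77 years old


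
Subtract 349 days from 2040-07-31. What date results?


Start: 2040-07-31, subtract 349 days
Back 31 days from July 31 reaches June 30, 2040 -> 318 left
June 2040 has 30 days -> back to May 31, 2040 -> 288 left
May 2040 has 31 days -> back to April 30, 2040 -> 257 left
April 2040 has 30 days -> back to March 31, 2040 -> 227 left
March 2040 has 31 days -> back to February 29, 2040 -> 196 left
February 2040 has 29 days -> back to January 31, 2040 -> 167 left
January 2040 has 31 days -> back to December 31, 2039 -> 136 left
December 2039 has 31 days -> back to November 30, 2039 -> 105 left
November 2039 has 30 days -> back to October 31, 2039 -> 75 left
October 2039 has 31 days -> back to September 30, 2039 -> 44 left
September 2039 has 30 days -> back to August 31, 2039 -> 14 left
August 2039: 31 - 14 = 17 -> lands on August 17

Result: 2039-08-17


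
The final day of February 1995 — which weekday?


February 1995 has 28 days
Anchor: Jan 1, 1995. With p = 1995 - 1 = 1994: (p + p//4 - p//100 + p//400) mod 7 = (1994 + 498 - 19 + 4) mod 7 = 2477 mod 7 = 6 -> Sunday (Mon=0 ... Sun=6)
Days before February (Jan): 31; February 1 index = (6 + 31) mod 7 = 2 -> Wednesday
Last day offset: 28 - 1 = 27 days
Weekday index = (2 + 27) mod 7 = 1

Tuesday, February 28


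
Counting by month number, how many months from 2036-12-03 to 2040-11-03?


From December 2036 to November 2040
4 years * 12 = 48 months, minus 1 month = 47

47 months


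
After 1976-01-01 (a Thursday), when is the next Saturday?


Current: Thursday
Target: Saturday
Days ahead: 2

Next Saturday: 1976-01-03


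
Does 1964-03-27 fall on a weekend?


Anchor: Jan 1, 1964. With p = 1964 - 1 = 1963: (p + p//4 - p//100 + p//400) mod 7 = (1963 + 490 - 19 + 4) mod 7 = 2438 mod 7 = 2 -> Wednesday (Mon=0 ... Sun=6)
Day of year: 87; offset = 86
Weekday index = (2 + 86) mod 7 = 4 -> Friday
Weekend days: Saturday, Sunday

No


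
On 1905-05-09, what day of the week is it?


Date: May 9, 1905
Anchor: Jan 1, 1905. With p = 1905 - 1 = 1904: (p + p//4 - p//100 + p//400) mod 7 = (1904 + 476 - 19 + 4) mod 7 = 2365 mod 7 = 6 -> Sunday (Mon=0 ... Sun=6)
Days before May (Jan-Apr): 120; offset = 120 + 9 - 1 = 128
Weekday index = (6 + 128) mod 7 = 1

Day of the week: Tuesday


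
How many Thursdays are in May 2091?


May 2091 has 31 days
Anchor: Jan 1, 2091. With p = 2091 - 1 = 2090: (p + p//4 - p//100 + p//400) mod 7 = (2090 + 522 - 20 + 5) mod 7 = 2597 mod 7 = 0 -> Monday (Mon=0 ... Sun=6)
Days before May (Jan-Apr): 120; May 1 index = (0 + 120) mod 7 = 1 -> Tuesday
First Thursday is May 3
Thursdays: 3, 10, 17, 24, 31

5 Thursdays
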